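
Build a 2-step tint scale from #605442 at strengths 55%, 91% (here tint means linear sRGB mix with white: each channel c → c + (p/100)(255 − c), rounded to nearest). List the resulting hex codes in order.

#b7b2aa, #f1f0ee

#605442 is rgb(96, 84, 66).
55%: (96 + 87.45 = 183.45→183, 84 + 94.05 = 178.05→178, 66 + 103.95 = 169.95→170) → #b7b2aa
91%: (96 + 144.69 = 240.69→241, 84 + 155.61 = 239.61→240, 66 + 171.99 = 237.99→238) → #f1f0ee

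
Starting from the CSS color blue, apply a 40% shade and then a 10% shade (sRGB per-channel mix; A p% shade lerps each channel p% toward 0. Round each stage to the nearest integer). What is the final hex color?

CSS blue is rgb(0, 0, 255).
A 40% shade moves each channel 40% toward 0:
  R: 0 + 0.4×(0−0) = 0 + 0 = 0 → 0
  G: 0 + 0.4×(0−0) = 0 + 0 = 0 → 0
  B: 255 + 0.4×(0−255) = 255 − 102 = 153 → 153
After the shade: rgb(0, 0, 153) = #000099.
A 10% shade moves each channel 10% toward 0:
  R: 0 + 0.1×(0−0) = 0 + 0 = 0 → 0
  G: 0 + 0 = 0 → 0
  B: 153 + 0.1×(0−153) = 153 − 15.3 = 137.7 → 138
rgb(0, 0, 138) = #00008a.

#00008a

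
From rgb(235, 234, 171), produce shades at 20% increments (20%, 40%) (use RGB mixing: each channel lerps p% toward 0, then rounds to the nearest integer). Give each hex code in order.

20%: (235 − 47 = 188→188, 234 − 46.8 = 187.2→187, 171 − 34.2 = 136.8→137) → #BCBB89
40%: (235 − 94 = 141→141, 234 − 93.6 = 140.4→140, 171 − 68.4 = 102.6→103) → #8D8C67

#BCBB89, #8D8C67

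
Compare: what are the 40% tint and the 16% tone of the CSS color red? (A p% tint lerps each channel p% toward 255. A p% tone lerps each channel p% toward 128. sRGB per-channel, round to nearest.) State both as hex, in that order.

CSS red is rgb(255, 0, 0).
40% tint:
  R: 255 + 0.4×(255−255) = 255 + 0 = 255 → 255
  G: 0 + 102 = 102 → 102
  B: 0 + 102 = 102 → 102
  → #ff6666
16% tone:
  R: 255 − 20.32 = 234.68 → 235
  G: 0 + 20.48 = 20.48 → 20
  B: 0 + 20.48 = 20.48 → 20
  → #eb1414

#ff6666, #eb1414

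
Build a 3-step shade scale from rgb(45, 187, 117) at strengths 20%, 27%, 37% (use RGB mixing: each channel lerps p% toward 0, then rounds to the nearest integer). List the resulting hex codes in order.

20%: (45 − 9 = 36→36, 187 − 37.4 = 149.6→150, 117 − 23.4 = 93.6→94) → #24965e
27%: (45 − 12.15 = 32.85→33, 187 − 50.49 = 136.51→137, 117 − 31.59 = 85.41→85) → #218955
37%: (45 − 16.65 = 28.35→28, 187 − 69.19 = 117.81→118, 117 − 43.29 = 73.71→74) → #1c764a

#24965e, #218955, #1c764a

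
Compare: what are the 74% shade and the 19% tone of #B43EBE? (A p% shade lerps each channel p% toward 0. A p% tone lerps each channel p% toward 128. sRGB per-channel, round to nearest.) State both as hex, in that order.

#2F1031, #AA4BB2

#B43EBE is rgb(180, 62, 190).
74% shade:
  R: 180 − 133.2 = 46.8 → 47
  G: 62 − 45.88 = 16.12 → 16
  B: 190 + 0.74×(0−190) = 190 − 140.6 = 49.4 → 49
  → #2F1031
19% tone:
  R: 180 − 9.88 = 170.12 → 170
  G: 62 + 0.19×(128−62) = 62 + 12.54 = 74.54 → 75
  B: 190 + 0.19×(128−190) = 190 − 11.78 = 178.22 → 178
  → #AA4BB2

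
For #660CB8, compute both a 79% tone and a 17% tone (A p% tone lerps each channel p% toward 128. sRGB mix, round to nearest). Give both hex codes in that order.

#7B688C, #6A20AE

#660CB8 is rgb(102, 12, 184).
79% tone:
  R: 102 + 0.79×(128−102) = 102 + 20.54 = 122.54 → 123
  G: 12 + 0.79×(128−12) = 12 + 91.64 = 103.64 → 104
  B: 184 + 0.79×(128−184) = 184 − 44.24 = 139.76 → 140
  → #7B688C
17% tone:
  R: 102 + 4.42 = 106.42 → 106
  G: 12 + 0.17×(128−12) = 12 + 19.72 = 31.72 → 32
  B: 184 + 0.17×(128−184) = 184 − 9.52 = 174.48 → 174
  → #6A20AE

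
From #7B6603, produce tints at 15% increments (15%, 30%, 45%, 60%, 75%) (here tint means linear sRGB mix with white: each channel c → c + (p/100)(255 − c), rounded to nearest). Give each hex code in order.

#7B6603 is rgb(123, 102, 3).
15%: (123 + 19.8 = 142.8→143, 102 + 22.95 = 124.95→125, 3 + 37.8 = 40.8→41) → #8F7D29
30%: (123 + 39.6 = 162.6→163, 102 + 45.9 = 147.9→148, 3 + 75.6 = 78.6→79) → #A3944F
45%: (123 + 59.4 = 182.4→182, 102 + 68.85 = 170.85→171, 3 + 113.4 = 116.4→116) → #B6AB74
60%: (123 + 79.2 = 202.2→202, 102 + 91.8 = 193.8→194, 3 + 151.2 = 154.2→154) → #CAC29A
75%: (123 + 99 = 222→222, 102 + 114.75 = 216.75→217, 3 + 189 = 192→192) → #DED9C0

#8F7D29, #A3944F, #B6AB74, #CAC29A, #DED9C0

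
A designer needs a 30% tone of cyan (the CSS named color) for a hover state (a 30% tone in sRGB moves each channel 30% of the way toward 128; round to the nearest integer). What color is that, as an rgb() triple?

CSS cyan is rgb(0, 255, 255).
Lerp each channel 30% toward 128:
  R: 0 + 0.3×(128−0) = 0 + 38.4 = 38.4 → 38
  G: 255 + 0.3×(128−255) = 255 − 38.1 = 216.9 → 217
  B: 255 + 0.3×(128−255) = 255 − 38.1 = 216.9 → 217

rgb(38, 217, 217)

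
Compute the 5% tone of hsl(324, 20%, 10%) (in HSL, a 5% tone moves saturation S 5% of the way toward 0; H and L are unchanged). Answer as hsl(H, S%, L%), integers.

hsl(324, 19%, 10%)

S moves 5% from 20 toward 0: 20 − 1 = 19 → 19.
H and L are unchanged.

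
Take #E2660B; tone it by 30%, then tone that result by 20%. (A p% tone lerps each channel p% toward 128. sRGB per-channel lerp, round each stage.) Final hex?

#B7723E

#E2660B is rgb(226, 102, 11).
Lerp each channel 30% toward 128:
  R: 226 + 0.3×(128−226) = 226 − 29.4 = 196.6 → 197
  G: 102 + 0.3×(128−102) = 102 + 7.8 = 109.8 → 110
  B: 11 + 0.3×(128−11) = 11 + 35.1 = 46.1 → 46
After the tone: rgb(197, 110, 46) = #C56E2E.
Per channel, c → c + 0.2(128 − c):
  R: 197 + 0.2×(128−197) = 197 − 13.8 = 183.2 → 183
  G: 110 + 3.6 = 113.6 → 114
  B: 46 + 16.4 = 62.4 → 62
rgb(183, 114, 62) = #B7723E.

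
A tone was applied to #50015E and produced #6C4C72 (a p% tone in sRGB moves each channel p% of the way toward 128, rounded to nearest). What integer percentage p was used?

#50015E is rgb(80, 1, 94); #6C4C72 is rgb(108, 76, 114).
On the G channel (widest range): 76 ≈ 1 + (p/100)(128 − 1), so p ≈ 100×(76 − 1)/(128 − 1) = 7500/127 = 59.06.
p = 59 reproduces all three channels after rounding.

59%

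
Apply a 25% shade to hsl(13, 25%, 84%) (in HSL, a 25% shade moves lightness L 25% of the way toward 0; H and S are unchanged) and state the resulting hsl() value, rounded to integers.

L moves 25% from 84 toward 0: 84 − 21 = 63 → 63.
H and S are unchanged.

hsl(13, 25%, 63%)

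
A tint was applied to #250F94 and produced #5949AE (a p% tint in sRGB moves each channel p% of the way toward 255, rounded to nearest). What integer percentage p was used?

#250F94 is rgb(37, 15, 148); #5949AE is rgb(89, 73, 174).
On the G channel (widest range): 73 ≈ 15 + (p/100)(255 − 15), so p ≈ 100×(73 − 15)/(255 − 15) = 5800/240 = 24.17.
p = 24 reproduces all three channels after rounding.

24%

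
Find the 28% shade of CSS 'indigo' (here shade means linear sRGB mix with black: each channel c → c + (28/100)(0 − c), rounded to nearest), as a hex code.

#36005e

CSS indigo is rgb(75, 0, 130).
Lerp each channel 28% toward 0:
  R: 75 + 0.28×(0−75) = 75 − 21 = 54 → 54
  G: 0 + 0.28×(0−0) = 0 + 0 = 0 → 0
  B: 130 − 36.4 = 93.6 → 94
rgb(54, 0, 94) = #36005e.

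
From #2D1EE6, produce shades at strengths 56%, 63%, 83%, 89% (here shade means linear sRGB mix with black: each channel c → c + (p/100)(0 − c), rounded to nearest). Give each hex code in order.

#140D65, #110B55, #080527, #050319

#2D1EE6 is rgb(45, 30, 230).
56%: (45 − 25.2 = 19.8→20, 30 − 16.8 = 13.2→13, 230 − 128.8 = 101.2→101) → #140D65
63%: (45 − 28.35 = 16.65→17, 30 − 18.9 = 11.1→11, 230 − 144.9 = 85.1→85) → #110B55
83%: (45 − 37.35 = 7.65→8, 30 − 24.9 = 5.1→5, 230 − 190.9 = 39.1→39) → #080527
89%: (45 − 40.05 = 4.95→5, 30 − 26.7 = 3.3→3, 230 − 204.7 = 25.3→25) → #050319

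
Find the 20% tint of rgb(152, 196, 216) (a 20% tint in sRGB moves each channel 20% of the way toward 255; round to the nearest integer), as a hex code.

#ADD0E0

A 20% tint moves each channel 20% toward 255:
  R: 152 + 20.6 = 172.6 → 173
  G: 196 + 0.2×(255−196) = 196 + 11.8 = 207.8 → 208
  B: 216 + 7.8 = 223.8 → 224
rgb(173, 208, 224) = #ADD0E0.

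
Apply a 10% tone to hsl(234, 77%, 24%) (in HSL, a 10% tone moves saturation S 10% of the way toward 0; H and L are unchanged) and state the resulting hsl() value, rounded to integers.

S moves 10% from 77 toward 0: 77 − 7.7 = 69.3 → 69.
H and L are unchanged.

hsl(234, 69%, 24%)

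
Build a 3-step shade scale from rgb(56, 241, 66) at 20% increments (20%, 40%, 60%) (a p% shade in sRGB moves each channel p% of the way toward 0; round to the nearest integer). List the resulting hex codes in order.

#2dc135, #229128, #16601a

20%: (56 − 11.2 = 44.8→45, 241 − 48.2 = 192.8→193, 66 − 13.2 = 52.8→53) → #2dc135
40%: (56 − 22.4 = 33.6→34, 241 − 96.4 = 144.6→145, 66 − 26.4 = 39.6→40) → #229128
60%: (56 − 33.6 = 22.4→22, 241 − 144.6 = 96.4→96, 66 − 39.6 = 26.4→26) → #16601a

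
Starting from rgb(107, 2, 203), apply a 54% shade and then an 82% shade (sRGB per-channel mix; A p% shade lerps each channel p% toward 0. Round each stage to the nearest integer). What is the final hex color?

#090011

Lerp each channel 54% toward 0:
  R: 107 + 0.54×(0−107) = 107 − 57.78 = 49.22 → 49
  G: 2 − 1.08 = 0.92 → 1
  B: 203 + 0.54×(0−203) = 203 − 109.62 = 93.38 → 93
After the shade: rgb(49, 1, 93) = #31015D.
An 82% shade moves each channel 82% toward 0:
  R: 49 + 0.82×(0−49) = 49 − 40.18 = 8.82 → 9
  G: 1 − 0.82 = 0.18 → 0
  B: 93 + 0.82×(0−93) = 93 − 76.26 = 16.74 → 17
rgb(9, 0, 17) = #090011.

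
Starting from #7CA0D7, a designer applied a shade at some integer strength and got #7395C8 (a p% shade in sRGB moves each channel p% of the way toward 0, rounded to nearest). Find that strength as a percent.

#7CA0D7 is rgb(124, 160, 215); #7395C8 is rgb(115, 149, 200).
On the B channel (widest range): 200 ≈ 215 + (p/100)(0 − 215), so p ≈ 100×(200 − 215)/(0 − 215) = -1500/-215 = 6.98.
p = 7 reproduces all three channels after rounding.

7%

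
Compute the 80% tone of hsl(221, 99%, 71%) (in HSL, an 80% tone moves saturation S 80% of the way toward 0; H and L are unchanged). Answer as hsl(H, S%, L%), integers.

hsl(221, 20%, 71%)

S moves 80% from 99 toward 0: 99 − 79.2 = 19.8 → 20.
H and L are unchanged.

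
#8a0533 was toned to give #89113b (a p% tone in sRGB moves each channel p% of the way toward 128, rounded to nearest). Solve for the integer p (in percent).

10%

#8a0533 is rgb(138, 5, 51); #89113b is rgb(137, 17, 59).
On the G channel (widest range): 17 ≈ 5 + (p/100)(128 − 5), so p ≈ 100×(17 − 5)/(128 − 5) = 1200/123 = 9.76.
p = 10 reproduces all three channels after rounding.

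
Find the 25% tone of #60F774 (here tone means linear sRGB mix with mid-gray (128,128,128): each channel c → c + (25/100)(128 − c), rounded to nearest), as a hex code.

#60F774 is rgb(96, 247, 116).
Lerp each channel 25% toward 128:
  R: 96 + 0.25×(128−96) = 96 + 8 = 104 → 104
  G: 247 + 0.25×(128−247) = 247 − 29.75 = 217.25 → 217
  B: 116 + 0.25×(128−116) = 116 + 3 = 119 → 119
rgb(104, 217, 119) = #68D977.

#68D977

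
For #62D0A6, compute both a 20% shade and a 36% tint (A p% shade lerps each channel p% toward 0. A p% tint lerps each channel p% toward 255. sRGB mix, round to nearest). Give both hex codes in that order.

#4EA685, #9BE1C6

#62D0A6 is rgb(98, 208, 166).
20% shade:
  R: 98 − 19.6 = 78.4 → 78
  G: 208 − 41.6 = 166.4 → 166
  B: 166 + 0.2×(0−166) = 166 − 33.2 = 132.8 → 133
  → #4EA685
36% tint:
  R: 98 + 0.36×(255−98) = 98 + 56.52 = 154.52 → 155
  G: 208 + 16.92 = 224.92 → 225
  B: 166 + 32.04 = 198.04 → 198
  → #9BE1C6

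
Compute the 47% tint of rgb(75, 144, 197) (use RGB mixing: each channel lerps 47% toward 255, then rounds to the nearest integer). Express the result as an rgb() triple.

Per channel, c → c + 0.47(255 − c):
  R: 75 + 84.6 = 159.6 → 160
  G: 144 + 52.17 = 196.17 → 196
  B: 197 + 0.47×(255−197) = 197 + 27.26 = 224.26 → 224

rgb(160, 196, 224)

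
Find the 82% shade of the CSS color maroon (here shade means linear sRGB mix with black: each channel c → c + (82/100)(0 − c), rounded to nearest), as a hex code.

#170000

CSS maroon is rgb(128, 0, 0).
An 82% shade moves each channel 82% toward 0:
  R: 128 − 104.96 = 23.04 → 23
  G: 0 + 0 = 0 → 0
  B: 0 + 0 = 0 → 0
rgb(23, 0, 0) = #170000.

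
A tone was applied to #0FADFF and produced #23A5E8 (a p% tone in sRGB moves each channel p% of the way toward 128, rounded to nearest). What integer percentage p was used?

#0FADFF is rgb(15, 173, 255); #23A5E8 is rgb(35, 165, 232).
On the B channel (widest range): 232 ≈ 255 + (p/100)(128 − 255), so p ≈ 100×(232 − 255)/(128 − 255) = -2300/-127 = 18.11.
p = 18 reproduces all three channels after rounding.

18%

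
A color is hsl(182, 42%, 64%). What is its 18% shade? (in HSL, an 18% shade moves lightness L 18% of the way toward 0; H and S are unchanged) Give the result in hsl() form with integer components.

hsl(182, 42%, 52%)

L moves 18% from 64 toward 0: 64 − 11.52 = 52.48 → 52.
H and S are unchanged.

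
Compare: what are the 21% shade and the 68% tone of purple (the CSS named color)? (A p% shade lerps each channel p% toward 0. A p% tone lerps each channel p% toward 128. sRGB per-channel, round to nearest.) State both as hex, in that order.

CSS purple is rgb(128, 0, 128).
21% shade:
  R: 128 − 26.88 = 101.12 → 101
  G: 0 + 0.21×(0−0) = 0 + 0 = 0 → 0
  B: 128 − 26.88 = 101.12 → 101
  → #650065
68% tone:
  R: 128 + 0 = 128 → 128
  G: 0 + 87.04 = 87.04 → 87
  B: 128 + 0.68×(128−128) = 128 + 0 = 128 → 128
  → #805780

#650065, #805780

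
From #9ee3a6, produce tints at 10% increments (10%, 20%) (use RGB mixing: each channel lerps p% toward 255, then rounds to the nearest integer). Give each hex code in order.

#a8e6af, #b1e9b8

#9ee3a6 is rgb(158, 227, 166).
10%: (158 + 9.7 = 167.7→168, 227 + 2.8 = 229.8→230, 166 + 8.9 = 174.9→175) → #a8e6af
20%: (158 + 19.4 = 177.4→177, 227 + 5.6 = 232.6→233, 166 + 17.8 = 183.8→184) → #b1e9b8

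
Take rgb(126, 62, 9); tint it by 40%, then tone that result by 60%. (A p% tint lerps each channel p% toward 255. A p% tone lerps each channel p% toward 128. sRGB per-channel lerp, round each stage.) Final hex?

Per channel, c → c + 0.4(255 − c):
  R: 126 + 0.4×(255−126) = 126 + 51.6 = 177.6 → 178
  G: 62 + 0.4×(255−62) = 62 + 77.2 = 139.2 → 139
  B: 9 + 0.4×(255−9) = 9 + 98.4 = 107.4 → 107
After the tint: rgb(178, 139, 107) = #B28B6B.
A 60% tone moves each channel 60% toward 128:
  R: 178 + 0.6×(128−178) = 178 − 30 = 148 → 148
  G: 139 + 0.6×(128−139) = 139 − 6.6 = 132.4 → 132
  B: 107 + 0.6×(128−107) = 107 + 12.6 = 119.6 → 120
rgb(148, 132, 120) = #948478.

#948478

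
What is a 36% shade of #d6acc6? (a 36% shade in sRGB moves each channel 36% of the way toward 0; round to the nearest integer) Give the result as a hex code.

#896e7f

#d6acc6 is rgb(214, 172, 198).
Lerp each channel 36% toward 0:
  R: 214 + 0.36×(0−214) = 214 − 77.04 = 136.96 → 137
  G: 172 + 0.36×(0−172) = 172 − 61.92 = 110.08 → 110
  B: 198 + 0.36×(0−198) = 198 − 71.28 = 126.72 → 127
rgb(137, 110, 127) = #896e7f.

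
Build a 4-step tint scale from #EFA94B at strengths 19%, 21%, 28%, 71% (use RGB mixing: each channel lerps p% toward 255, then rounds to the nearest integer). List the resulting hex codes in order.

#F2B96D, #F2BB71, #F3C17D, #FAE6CB

#EFA94B is rgb(239, 169, 75).
19%: (239 + 3.04 = 242.04→242, 169 + 16.34 = 185.34→185, 75 + 34.2 = 109.2→109) → #F2B96D
21%: (239 + 3.36 = 242.36→242, 169 + 18.06 = 187.06→187, 75 + 37.8 = 112.8→113) → #F2BB71
28%: (239 + 4.48 = 243.48→243, 169 + 24.08 = 193.08→193, 75 + 50.4 = 125.4→125) → #F3C17D
71%: (239 + 11.36 = 250.36→250, 169 + 61.06 = 230.06→230, 75 + 127.8 = 202.8→203) → #FAE6CB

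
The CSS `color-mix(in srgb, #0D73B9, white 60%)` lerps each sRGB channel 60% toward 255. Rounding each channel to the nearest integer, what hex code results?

#9EC7E3

#0D73B9 is rgb(13, 115, 185).
Lerp each channel 60% toward 255:
  R: 13 + 0.6×(255−13) = 13 + 145.2 = 158.2 → 158
  G: 115 + 0.6×(255−115) = 115 + 84 = 199 → 199
  B: 185 + 42 = 227 → 227
rgb(158, 199, 227) = #9EC7E3.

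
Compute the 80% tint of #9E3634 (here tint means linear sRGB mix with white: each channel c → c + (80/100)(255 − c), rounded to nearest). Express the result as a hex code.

#9E3634 is rgb(158, 54, 52).
An 80% tint moves each channel 80% toward 255:
  R: 158 + 0.8×(255−158) = 158 + 77.6 = 235.6 → 236
  G: 54 + 0.8×(255−54) = 54 + 160.8 = 214.8 → 215
  B: 52 + 0.8×(255−52) = 52 + 162.4 = 214.4 → 214
rgb(236, 215, 214) = #ECD7D6.

#ECD7D6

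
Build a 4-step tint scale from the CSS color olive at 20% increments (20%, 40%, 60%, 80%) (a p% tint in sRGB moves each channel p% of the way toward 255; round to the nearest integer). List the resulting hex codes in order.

CSS olive is rgb(128, 128, 0).
20%: (128 + 25.4 = 153.4→153, 128 + 25.4 = 153.4→153, 0 + 51 = 51→51) → #999933
40%: (128 + 50.8 = 178.8→179, 128 + 50.8 = 178.8→179, 0 + 102 = 102→102) → #b3b366
60%: (128 + 76.2 = 204.2→204, 128 + 76.2 = 204.2→204, 0 + 153 = 153→153) → #cccc99
80%: (128 + 101.6 = 229.6→230, 128 + 101.6 = 229.6→230, 0 + 204 = 204→204) → #e6e6cc

#999933, #b3b366, #cccc99, #e6e6cc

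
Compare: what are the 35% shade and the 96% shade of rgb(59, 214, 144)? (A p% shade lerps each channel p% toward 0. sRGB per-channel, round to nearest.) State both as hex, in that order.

#268B5E, #020906

35% shade:
  R: 59 + 0.35×(0−59) = 59 − 20.65 = 38.35 → 38
  G: 214 + 0.35×(0−214) = 214 − 74.9 = 139.1 → 139
  B: 144 + 0.35×(0−144) = 144 − 50.4 = 93.6 → 94
  → #268B5E
96% shade:
  R: 59 + 0.96×(0−59) = 59 − 56.64 = 2.36 → 2
  G: 214 + 0.96×(0−214) = 214 − 205.44 = 8.56 → 9
  B: 144 + 0.96×(0−144) = 144 − 138.24 = 5.76 → 6
  → #020906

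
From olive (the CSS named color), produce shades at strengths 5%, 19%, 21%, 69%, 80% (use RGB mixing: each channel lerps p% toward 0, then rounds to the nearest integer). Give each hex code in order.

#7a7a00, #686800, #656500, #282800, #1a1a00

CSS olive is rgb(128, 128, 0).
5%: (128 − 6.4 = 121.6→122, 128 − 6.4 = 121.6→122, 0→0) → #7a7a00
19%: (128 − 24.32 = 103.68→104, 128 − 24.32 = 103.68→104, 0→0) → #686800
21%: (128 − 26.88 = 101.12→101, 128 − 26.88 = 101.12→101, 0→0) → #656500
69%: (128 − 88.32 = 39.68→40, 128 − 88.32 = 39.68→40, 0→0) → #282800
80%: (128 − 102.4 = 25.6→26, 128 − 102.4 = 25.6→26, 0→0) → #1a1a00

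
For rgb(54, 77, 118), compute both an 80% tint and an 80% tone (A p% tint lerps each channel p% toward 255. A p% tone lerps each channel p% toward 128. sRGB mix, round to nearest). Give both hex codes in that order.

80% tint:
  R: 54 + 0.8×(255−54) = 54 + 160.8 = 214.8 → 215
  G: 77 + 0.8×(255−77) = 77 + 142.4 = 219.4 → 219
  B: 118 + 109.6 = 227.6 → 228
  → #d7dbe4
80% tone:
  R: 54 + 59.2 = 113.2 → 113
  G: 77 + 0.8×(128−77) = 77 + 40.8 = 117.8 → 118
  B: 118 + 8 = 126 → 126
  → #71767e

#d7dbe4, #71767e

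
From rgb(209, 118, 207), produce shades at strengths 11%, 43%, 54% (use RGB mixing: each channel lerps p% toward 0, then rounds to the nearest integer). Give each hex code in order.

11%: (209 − 22.99 = 186.01→186, 118 − 12.98 = 105.02→105, 207 − 22.77 = 184.23→184) → #BA69B8
43%: (209 − 89.87 = 119.13→119, 118 − 50.74 = 67.26→67, 207 − 89.01 = 117.99→118) → #774376
54%: (209 − 112.86 = 96.14→96, 118 − 63.72 = 54.28→54, 207 − 111.78 = 95.22→95) → #60365F

#BA69B8, #774376, #60365F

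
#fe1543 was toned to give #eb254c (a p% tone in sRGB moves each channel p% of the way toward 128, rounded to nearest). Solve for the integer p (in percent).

15%

#fe1543 is rgb(254, 21, 67); #eb254c is rgb(235, 37, 76).
On the R channel (widest range): 235 ≈ 254 + (p/100)(128 − 254), so p ≈ 100×(235 − 254)/(128 − 254) = -1900/-126 = 15.08.
p = 15 reproduces all three channels after rounding.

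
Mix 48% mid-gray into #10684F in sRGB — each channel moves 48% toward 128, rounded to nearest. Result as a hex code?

#467467

#10684F is rgb(16, 104, 79).
A 48% tone moves each channel 48% toward 128:
  R: 16 + 0.48×(128−16) = 16 + 53.76 = 69.76 → 70
  G: 104 + 11.52 = 115.52 → 116
  B: 79 + 23.52 = 102.52 → 103
rgb(70, 116, 103) = #467467.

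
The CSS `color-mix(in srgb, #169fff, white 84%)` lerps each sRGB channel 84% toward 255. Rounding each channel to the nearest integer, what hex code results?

#daf0ff

#169fff is rgb(22, 159, 255).
Per channel, c → c + 0.84(255 − c):
  R: 22 + 195.72 = 217.72 → 218
  G: 159 + 0.84×(255−159) = 159 + 80.64 = 239.64 → 240
  B: 255 + 0 = 255 → 255
rgb(218, 240, 255) = #daf0ff.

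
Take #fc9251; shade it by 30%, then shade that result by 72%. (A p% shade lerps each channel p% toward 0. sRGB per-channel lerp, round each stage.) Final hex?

#fc9251 is rgb(252, 146, 81).
Per channel, c → c + 0.3(0 − c):
  R: 252 + 0.3×(0−252) = 252 − 75.6 = 176.4 → 176
  G: 146 − 43.8 = 102.2 → 102
  B: 81 + 0.3×(0−81) = 81 − 24.3 = 56.7 → 57
After the shade: rgb(176, 102, 57) = #b06639.
A 72% shade moves each channel 72% toward 0:
  R: 176 − 126.72 = 49.28 → 49
  G: 102 + 0.72×(0−102) = 102 − 73.44 = 28.56 → 29
  B: 57 − 41.04 = 15.96 → 16
rgb(49, 29, 16) = #311d10.

#311d10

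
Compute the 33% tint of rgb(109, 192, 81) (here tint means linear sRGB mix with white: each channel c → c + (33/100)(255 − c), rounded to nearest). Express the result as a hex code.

#9dd58a

A 33% tint moves each channel 33% toward 255:
  R: 109 + 0.33×(255−109) = 109 + 48.18 = 157.18 → 157
  G: 192 + 0.33×(255−192) = 192 + 20.79 = 212.79 → 213
  B: 81 + 0.33×(255−81) = 81 + 57.42 = 138.42 → 138
rgb(157, 213, 138) = #9dd58a.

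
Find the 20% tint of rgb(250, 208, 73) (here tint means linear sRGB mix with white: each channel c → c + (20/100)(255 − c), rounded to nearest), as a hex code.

#fbd96d

Lerp each channel 20% toward 255:
  R: 250 + 1 = 251 → 251
  G: 208 + 9.4 = 217.4 → 217
  B: 73 + 36.4 = 109.4 → 109
rgb(251, 217, 109) = #fbd96d.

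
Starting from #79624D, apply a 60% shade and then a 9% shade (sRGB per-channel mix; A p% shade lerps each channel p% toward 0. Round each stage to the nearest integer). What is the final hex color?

#2C231C

#79624D is rgb(121, 98, 77).
Lerp each channel 60% toward 0:
  R: 121 + 0.6×(0−121) = 121 − 72.6 = 48.4 → 48
  G: 98 + 0.6×(0−98) = 98 − 58.8 = 39.2 → 39
  B: 77 − 46.2 = 30.8 → 31
After the shade: rgb(48, 39, 31) = #30271F.
Lerp each channel 9% toward 0:
  R: 48 + 0.09×(0−48) = 48 − 4.32 = 43.68 → 44
  G: 39 − 3.51 = 35.49 → 35
  B: 31 + 0.09×(0−31) = 31 − 2.79 = 28.21 → 28
rgb(44, 35, 28) = #2C231C.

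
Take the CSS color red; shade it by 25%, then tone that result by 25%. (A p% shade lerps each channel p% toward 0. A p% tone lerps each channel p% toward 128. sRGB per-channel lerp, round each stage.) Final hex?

#AF2020

CSS red is rgb(255, 0, 0).
Per channel, c → c + 0.25(0 − c):
  R: 255 + 0.25×(0−255) = 255 − 63.75 = 191.25 → 191
  G: 0 + 0.25×(0−0) = 0 + 0 = 0 → 0
  B: 0 + 0.25×(0−0) = 0 + 0 = 0 → 0
After the shade: rgb(191, 0, 0) = #BF0000.
Lerp each channel 25% toward 128:
  R: 191 + 0.25×(128−191) = 191 − 15.75 = 175.25 → 175
  G: 0 + 0.25×(128−0) = 0 + 32 = 32 → 32
  B: 0 + 0.25×(128−0) = 0 + 32 = 32 → 32
rgb(175, 32, 32) = #AF2020.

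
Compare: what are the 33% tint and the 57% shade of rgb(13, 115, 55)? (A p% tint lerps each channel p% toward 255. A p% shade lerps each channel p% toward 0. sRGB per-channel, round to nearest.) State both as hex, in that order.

33% tint:
  R: 13 + 0.33×(255−13) = 13 + 79.86 = 92.86 → 93
  G: 115 + 46.2 = 161.2 → 161
  B: 55 + 66 = 121 → 121
  → #5da179
57% shade:
  R: 13 + 0.57×(0−13) = 13 − 7.41 = 5.59 → 6
  G: 115 + 0.57×(0−115) = 115 − 65.55 = 49.45 → 49
  B: 55 + 0.57×(0−55) = 55 − 31.35 = 23.65 → 24
  → #063118

#5da179, #063118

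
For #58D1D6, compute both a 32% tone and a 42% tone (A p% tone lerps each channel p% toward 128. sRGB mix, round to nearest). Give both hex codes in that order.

#65B7BA, #69AFB2

#58D1D6 is rgb(88, 209, 214).
32% tone:
  R: 88 + 12.8 = 100.8 → 101
  G: 209 + 0.32×(128−209) = 209 − 25.92 = 183.08 → 183
  B: 214 + 0.32×(128−214) = 214 − 27.52 = 186.48 → 186
  → #65B7BA
42% tone:
  R: 88 + 16.8 = 104.8 → 105
  G: 209 + 0.42×(128−209) = 209 − 34.02 = 174.98 → 175
  B: 214 + 0.42×(128−214) = 214 − 36.12 = 177.88 → 178
  → #69AFB2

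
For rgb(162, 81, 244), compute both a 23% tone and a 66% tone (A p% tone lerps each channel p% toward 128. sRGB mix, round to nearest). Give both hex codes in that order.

#9A5CD9, #8C70A7

23% tone:
  R: 162 − 7.82 = 154.18 → 154
  G: 81 + 0.23×(128−81) = 81 + 10.81 = 91.81 → 92
  B: 244 − 26.68 = 217.32 → 217
  → #9A5CD9
66% tone:
  R: 162 + 0.66×(128−162) = 162 − 22.44 = 139.56 → 140
  G: 81 + 31.02 = 112.02 → 112
  B: 244 + 0.66×(128−244) = 244 − 76.56 = 167.44 → 167
  → #8C70A7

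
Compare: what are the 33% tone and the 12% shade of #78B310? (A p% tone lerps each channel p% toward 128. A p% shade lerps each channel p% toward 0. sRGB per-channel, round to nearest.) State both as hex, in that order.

#78B310 is rgb(120, 179, 16).
33% tone:
  R: 120 + 0.33×(128−120) = 120 + 2.64 = 122.64 → 123
  G: 179 − 16.83 = 162.17 → 162
  B: 16 + 0.33×(128−16) = 16 + 36.96 = 52.96 → 53
  → #7BA235
12% shade:
  R: 120 − 14.4 = 105.6 → 106
  G: 179 + 0.12×(0−179) = 179 − 21.48 = 157.52 → 158
  B: 16 + 0.12×(0−16) = 16 − 1.92 = 14.08 → 14
  → #6A9E0E

#7BA235, #6A9E0E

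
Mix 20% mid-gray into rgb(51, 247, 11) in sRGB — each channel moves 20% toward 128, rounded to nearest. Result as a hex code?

Lerp each channel 20% toward 128:
  R: 51 + 15.4 = 66.4 → 66
  G: 247 + 0.2×(128−247) = 247 − 23.8 = 223.2 → 223
  B: 11 + 0.2×(128−11) = 11 + 23.4 = 34.4 → 34
rgb(66, 223, 34) = #42DF22.

#42DF22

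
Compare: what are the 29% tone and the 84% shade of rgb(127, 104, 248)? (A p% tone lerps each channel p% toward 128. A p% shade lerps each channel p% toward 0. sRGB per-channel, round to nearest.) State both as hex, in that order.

29% tone:
  R: 127 + 0.29×(128−127) = 127 + 0.29 = 127.29 → 127
  G: 104 + 0.29×(128−104) = 104 + 6.96 = 110.96 → 111
  B: 248 + 0.29×(128−248) = 248 − 34.8 = 213.2 → 213
  → #7f6fd5
84% shade:
  R: 127 + 0.84×(0−127) = 127 − 106.68 = 20.32 → 20
  G: 104 + 0.84×(0−104) = 104 − 87.36 = 16.64 → 17
  B: 248 − 208.32 = 39.68 → 40
  → #141128

#7f6fd5, #141128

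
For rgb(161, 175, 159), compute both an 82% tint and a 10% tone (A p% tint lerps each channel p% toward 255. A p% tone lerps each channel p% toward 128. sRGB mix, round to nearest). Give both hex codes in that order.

82% tint:
  R: 161 + 0.82×(255−161) = 161 + 77.08 = 238.08 → 238
  G: 175 + 65.6 = 240.6 → 241
  B: 159 + 0.82×(255−159) = 159 + 78.72 = 237.72 → 238
  → #eef1ee
10% tone:
  R: 161 − 3.3 = 157.7 → 158
  G: 175 − 4.7 = 170.3 → 170
  B: 159 + 0.1×(128−159) = 159 − 3.1 = 155.9 → 156
  → #9eaa9c

#eef1ee, #9eaa9c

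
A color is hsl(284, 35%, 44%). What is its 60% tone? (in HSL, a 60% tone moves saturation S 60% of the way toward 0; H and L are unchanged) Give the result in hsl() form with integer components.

S moves 60% from 35 toward 0: 35 − 21 = 14 → 14.
H and L are unchanged.

hsl(284, 14%, 44%)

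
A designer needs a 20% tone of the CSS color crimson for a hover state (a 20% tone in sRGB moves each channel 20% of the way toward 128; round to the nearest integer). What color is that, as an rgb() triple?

CSS crimson is rgb(220, 20, 60).
A 20% tone moves each channel 20% toward 128:
  R: 220 + 0.2×(128−220) = 220 − 18.4 = 201.6 → 202
  G: 20 + 0.2×(128−20) = 20 + 21.6 = 41.6 → 42
  B: 60 + 13.6 = 73.6 → 74

rgb(202, 42, 74)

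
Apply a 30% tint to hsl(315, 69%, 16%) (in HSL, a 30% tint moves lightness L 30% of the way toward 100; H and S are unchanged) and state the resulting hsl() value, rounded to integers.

L moves 30% from 16 toward 100: 16 + 25.2 = 41.2 → 41.
H and S are unchanged.

hsl(315, 69%, 41%)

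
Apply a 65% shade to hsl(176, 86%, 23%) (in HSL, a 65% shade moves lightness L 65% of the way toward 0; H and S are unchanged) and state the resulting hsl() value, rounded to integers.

L moves 65% from 23 toward 0: 23 − 14.95 = 8.05 → 8.
H and S are unchanged.

hsl(176, 86%, 8%)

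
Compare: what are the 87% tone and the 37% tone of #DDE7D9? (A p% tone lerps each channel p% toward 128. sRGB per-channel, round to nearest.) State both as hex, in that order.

#DDE7D9 is rgb(221, 231, 217).
87% tone:
  R: 221 + 0.87×(128−221) = 221 − 80.91 = 140.09 → 140
  G: 231 − 89.61 = 141.39 → 141
  B: 217 + 0.87×(128−217) = 217 − 77.43 = 139.57 → 140
  → #8C8D8C
37% tone:
  R: 221 − 34.41 = 186.59 → 187
  G: 231 − 38.11 = 192.89 → 193
  B: 217 + 0.37×(128−217) = 217 − 32.93 = 184.07 → 184
  → #BBC1B8

#8C8D8C, #BBC1B8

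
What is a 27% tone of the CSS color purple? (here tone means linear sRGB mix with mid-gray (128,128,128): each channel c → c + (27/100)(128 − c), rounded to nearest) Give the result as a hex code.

CSS purple is rgb(128, 0, 128).
A 27% tone moves each channel 27% toward 128:
  R: 128 + 0.27×(128−128) = 128 + 0 = 128 → 128
  G: 0 + 0.27×(128−0) = 0 + 34.56 = 34.56 → 35
  B: 128 + 0.27×(128−128) = 128 + 0 = 128 → 128
rgb(128, 35, 128) = #802380.

#802380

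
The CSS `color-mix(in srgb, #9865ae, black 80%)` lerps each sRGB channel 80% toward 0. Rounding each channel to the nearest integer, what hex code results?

#1e1423

#9865ae is rgb(152, 101, 174).
Lerp each channel 80% toward 0:
  R: 152 − 121.6 = 30.4 → 30
  G: 101 + 0.8×(0−101) = 101 − 80.8 = 20.2 → 20
  B: 174 − 139.2 = 34.8 → 35
rgb(30, 20, 35) = #1e1423.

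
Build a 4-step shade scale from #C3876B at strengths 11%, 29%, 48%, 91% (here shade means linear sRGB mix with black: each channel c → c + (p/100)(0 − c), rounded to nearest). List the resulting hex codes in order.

#AE785F, #8A604C, #654638, #120C0A

#C3876B is rgb(195, 135, 107).
11%: (195 − 21.45 = 173.55→174, 135 − 14.85 = 120.15→120, 107 − 11.77 = 95.23→95) → #AE785F
29%: (195 − 56.55 = 138.45→138, 135 − 39.15 = 95.85→96, 107 − 31.03 = 75.97→76) → #8A604C
48%: (195 − 93.6 = 101.4→101, 135 − 64.8 = 70.2→70, 107 − 51.36 = 55.64→56) → #654638
91%: (195 − 177.45 = 17.55→18, 135 − 122.85 = 12.15→12, 107 − 97.37 = 9.63→10) → #120C0A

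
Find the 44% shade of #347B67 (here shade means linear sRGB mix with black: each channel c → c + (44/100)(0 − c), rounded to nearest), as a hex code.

#1D453A

#347B67 is rgb(52, 123, 103).
Lerp each channel 44% toward 0:
  R: 52 + 0.44×(0−52) = 52 − 22.88 = 29.12 → 29
  G: 123 + 0.44×(0−123) = 123 − 54.12 = 68.88 → 69
  B: 103 + 0.44×(0−103) = 103 − 45.32 = 57.68 → 58
rgb(29, 69, 58) = #1D453A.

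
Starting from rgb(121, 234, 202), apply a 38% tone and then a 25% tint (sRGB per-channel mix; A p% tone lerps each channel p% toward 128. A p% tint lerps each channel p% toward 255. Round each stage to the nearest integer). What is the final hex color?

#9dd1c2

A 38% tone moves each channel 38% toward 128:
  R: 121 + 0.38×(128−121) = 121 + 2.66 = 123.66 → 124
  G: 234 + 0.38×(128−234) = 234 − 40.28 = 193.72 → 194
  B: 202 + 0.38×(128−202) = 202 − 28.12 = 173.88 → 174
After the tone: rgb(124, 194, 174) = #7cc2ae.
Lerp each channel 25% toward 255:
  R: 124 + 32.75 = 156.75 → 157
  G: 194 + 15.25 = 209.25 → 209
  B: 174 + 20.25 = 194.25 → 194
rgb(157, 209, 194) = #9dd1c2.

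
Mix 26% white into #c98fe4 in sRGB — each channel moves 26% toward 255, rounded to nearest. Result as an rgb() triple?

rgb(215, 172, 235)

#c98fe4 is rgb(201, 143, 228).
A 26% tint moves each channel 26% toward 255:
  R: 201 + 0.26×(255−201) = 201 + 14.04 = 215.04 → 215
  G: 143 + 0.26×(255−143) = 143 + 29.12 = 172.12 → 172
  B: 228 + 0.26×(255−228) = 228 + 7.02 = 235.02 → 235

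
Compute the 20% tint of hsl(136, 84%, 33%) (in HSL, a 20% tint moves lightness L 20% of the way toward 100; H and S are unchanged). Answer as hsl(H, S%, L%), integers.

L moves 20% from 33 toward 100: 33 + 13.4 = 46.4 → 46.
H and S are unchanged.

hsl(136, 84%, 46%)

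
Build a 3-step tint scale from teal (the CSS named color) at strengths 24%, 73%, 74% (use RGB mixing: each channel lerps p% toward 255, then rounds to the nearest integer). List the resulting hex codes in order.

CSS teal is rgb(0, 128, 128).
24%: (0 + 61.2 = 61.2→61, 128 + 30.48 = 158.48→158, 128 + 30.48 = 158.48→158) → #3d9e9e
73%: (0 + 186.15 = 186.15→186, 128 + 92.71 = 220.71→221, 128 + 92.71 = 220.71→221) → #badddd
74%: (0 + 188.7 = 188.7→189, 128 + 93.98 = 221.98→222, 128 + 93.98 = 221.98→222) → #bddede

#3d9e9e, #badddd, #bddede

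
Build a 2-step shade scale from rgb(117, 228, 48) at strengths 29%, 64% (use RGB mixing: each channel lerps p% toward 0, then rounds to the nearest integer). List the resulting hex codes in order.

#53a222, #2a5211

29%: (117 − 33.93 = 83.07→83, 228 − 66.12 = 161.88→162, 48 − 13.92 = 34.08→34) → #53a222
64%: (117 − 74.88 = 42.12→42, 228 − 145.92 = 82.08→82, 48 − 30.72 = 17.28→17) → #2a5211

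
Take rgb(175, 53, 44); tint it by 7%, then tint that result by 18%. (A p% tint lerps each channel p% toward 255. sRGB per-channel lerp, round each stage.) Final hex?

#C2655E

Per channel, c → c + 0.07(255 − c):
  R: 175 + 0.07×(255−175) = 175 + 5.6 = 180.6 → 181
  G: 53 + 14.14 = 67.14 → 67
  B: 44 + 0.07×(255−44) = 44 + 14.77 = 58.77 → 59
After the tint: rgb(181, 67, 59) = #B5433B.
Per channel, c → c + 0.18(255 − c):
  R: 181 + 0.18×(255−181) = 181 + 13.32 = 194.32 → 194
  G: 67 + 0.18×(255−67) = 67 + 33.84 = 100.84 → 101
  B: 59 + 35.28 = 94.28 → 94
rgb(194, 101, 94) = #C2655E.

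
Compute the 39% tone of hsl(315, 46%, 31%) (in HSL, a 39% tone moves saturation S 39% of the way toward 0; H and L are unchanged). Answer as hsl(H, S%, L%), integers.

S moves 39% from 46 toward 0: 46 − 17.94 = 28.06 → 28.
H and L are unchanged.

hsl(315, 28%, 31%)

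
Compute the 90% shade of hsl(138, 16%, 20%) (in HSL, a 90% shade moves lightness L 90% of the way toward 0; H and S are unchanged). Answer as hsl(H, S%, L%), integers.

hsl(138, 16%, 2%)

L moves 90% from 20 toward 0: 20 − 18 = 2 → 2.
H and S are unchanged.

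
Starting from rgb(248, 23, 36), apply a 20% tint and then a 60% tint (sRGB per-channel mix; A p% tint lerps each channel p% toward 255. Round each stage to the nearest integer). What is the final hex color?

A 20% tint moves each channel 20% toward 255:
  R: 248 + 0.2×(255−248) = 248 + 1.4 = 249.4 → 249
  G: 23 + 0.2×(255−23) = 23 + 46.4 = 69.4 → 69
  B: 36 + 43.8 = 79.8 → 80
After the tint: rgb(249, 69, 80) = #F94550.
Lerp each channel 60% toward 255:
  R: 249 + 0.6×(255−249) = 249 + 3.6 = 252.6 → 253
  G: 69 + 0.6×(255−69) = 69 + 111.6 = 180.6 → 181
  B: 80 + 0.6×(255−80) = 80 + 105 = 185 → 185
rgb(253, 181, 185) = #FDB5B9.

#FDB5B9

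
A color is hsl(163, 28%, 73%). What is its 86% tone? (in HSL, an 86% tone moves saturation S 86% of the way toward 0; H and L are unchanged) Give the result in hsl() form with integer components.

S moves 86% from 28 toward 0: 28 − 24.08 = 3.92 → 4.
H and L are unchanged.

hsl(163, 4%, 73%)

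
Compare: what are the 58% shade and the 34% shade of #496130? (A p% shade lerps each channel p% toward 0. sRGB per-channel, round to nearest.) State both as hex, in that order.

#496130 is rgb(73, 97, 48).
58% shade:
  R: 73 + 0.58×(0−73) = 73 − 42.34 = 30.66 → 31
  G: 97 − 56.26 = 40.74 → 41
  B: 48 + 0.58×(0−48) = 48 − 27.84 = 20.16 → 20
  → #1F2914
34% shade:
  R: 73 − 24.82 = 48.18 → 48
  G: 97 − 32.98 = 64.02 → 64
  B: 48 + 0.34×(0−48) = 48 − 16.32 = 31.68 → 32
  → #304020

#1F2914, #304020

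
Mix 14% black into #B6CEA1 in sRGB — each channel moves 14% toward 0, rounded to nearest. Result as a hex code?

#9DB18A

#B6CEA1 is rgb(182, 206, 161).
A 14% shade moves each channel 14% toward 0:
  R: 182 − 25.48 = 156.52 → 157
  G: 206 + 0.14×(0−206) = 206 − 28.84 = 177.16 → 177
  B: 161 − 22.54 = 138.46 → 138
rgb(157, 177, 138) = #9DB18A.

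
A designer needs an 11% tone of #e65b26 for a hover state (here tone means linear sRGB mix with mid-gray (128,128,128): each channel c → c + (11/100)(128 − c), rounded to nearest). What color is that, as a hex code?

#e65b26 is rgb(230, 91, 38).
An 11% tone moves each channel 11% toward 128:
  R: 230 + 0.11×(128−230) = 230 − 11.22 = 218.78 → 219
  G: 91 + 0.11×(128−91) = 91 + 4.07 = 95.07 → 95
  B: 38 + 9.9 = 47.9 → 48
rgb(219, 95, 48) = #db5f30.

#db5f30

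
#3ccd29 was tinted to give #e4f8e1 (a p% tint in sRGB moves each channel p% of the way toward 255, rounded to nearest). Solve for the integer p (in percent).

86%

#3ccd29 is rgb(60, 205, 41); #e4f8e1 is rgb(228, 248, 225).
On the B channel (widest range): 225 ≈ 41 + (p/100)(255 − 41), so p ≈ 100×(225 − 41)/(255 − 41) = 18400/214 = 85.98.
p = 86 reproduces all three channels after rounding.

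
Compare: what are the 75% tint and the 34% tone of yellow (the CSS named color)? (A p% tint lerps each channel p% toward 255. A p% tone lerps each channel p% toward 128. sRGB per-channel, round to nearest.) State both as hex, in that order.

#FFFFBF, #D4D42C

CSS yellow is rgb(255, 255, 0).
75% tint:
  R: 255 + 0.75×(255−255) = 255 + 0 = 255 → 255
  G: 255 + 0 = 255 → 255
  B: 0 + 191.25 = 191.25 → 191
  → #FFFFBF
34% tone:
  R: 255 + 0.34×(128−255) = 255 − 43.18 = 211.82 → 212
  G: 255 + 0.34×(128−255) = 255 − 43.18 = 211.82 → 212
  B: 0 + 0.34×(128−0) = 0 + 43.52 = 43.52 → 44
  → #D4D42C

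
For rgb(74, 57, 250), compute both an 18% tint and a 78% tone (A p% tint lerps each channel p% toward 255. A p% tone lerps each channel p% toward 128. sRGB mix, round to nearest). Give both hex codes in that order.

18% tint:
  R: 74 + 0.18×(255−74) = 74 + 32.58 = 106.58 → 107
  G: 57 + 0.18×(255−57) = 57 + 35.64 = 92.64 → 93
  B: 250 + 0.18×(255−250) = 250 + 0.9 = 250.9 → 251
  → #6b5dfb
78% tone:
  R: 74 + 42.12 = 116.12 → 116
  G: 57 + 55.38 = 112.38 → 112
  B: 250 + 0.78×(128−250) = 250 − 95.16 = 154.84 → 155
  → #74709b

#6b5dfb, #74709b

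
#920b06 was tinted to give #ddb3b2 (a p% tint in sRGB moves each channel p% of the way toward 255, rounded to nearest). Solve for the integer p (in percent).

69%

#920b06 is rgb(146, 11, 6); #ddb3b2 is rgb(221, 179, 178).
On the B channel (widest range): 178 ≈ 6 + (p/100)(255 − 6), so p ≈ 100×(178 − 6)/(255 − 6) = 17200/249 = 69.08.
p = 69 reproduces all three channels after rounding.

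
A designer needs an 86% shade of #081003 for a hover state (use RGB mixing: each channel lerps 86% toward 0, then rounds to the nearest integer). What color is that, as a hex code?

#081003 is rgb(8, 16, 3).
Per channel, c → c + 0.86(0 − c):
  R: 8 − 6.88 = 1.12 → 1
  G: 16 − 13.76 = 2.24 → 2
  B: 3 − 2.58 = 0.42 → 0
rgb(1, 2, 0) = #010200.

#010200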